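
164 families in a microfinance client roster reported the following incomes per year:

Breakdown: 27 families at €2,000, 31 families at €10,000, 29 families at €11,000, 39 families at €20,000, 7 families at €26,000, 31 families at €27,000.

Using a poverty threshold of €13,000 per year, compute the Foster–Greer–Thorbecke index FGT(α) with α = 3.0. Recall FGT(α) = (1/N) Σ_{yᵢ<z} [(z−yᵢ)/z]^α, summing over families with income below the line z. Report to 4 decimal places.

Incomes under z: 27×€2,000, 31×€10,000, 29×€11,000 (q = 87 of N = 164).
Normalized shortfalls: (13000−2000)/13000 = 0.8462 (×27); (13000−10000)/13000 = 0.2308 (×31); (13000−11000)/13000 = 0.1538 (×29).
Raised to α = 3.0: 0.60583 (×27); 0.01229 (×31); 0.00364 (×29).
Sum = 16.843878; FGT(3.0) = 16.843878 / 164 = 0.1027.

0.1027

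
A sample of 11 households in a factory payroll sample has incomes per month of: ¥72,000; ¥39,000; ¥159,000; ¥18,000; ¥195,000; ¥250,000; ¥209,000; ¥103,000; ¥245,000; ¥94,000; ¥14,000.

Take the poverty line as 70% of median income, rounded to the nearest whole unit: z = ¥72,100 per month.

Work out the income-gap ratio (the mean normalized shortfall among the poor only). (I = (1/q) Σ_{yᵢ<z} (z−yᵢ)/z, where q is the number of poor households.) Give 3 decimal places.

Below the line: ¥14,000, ¥18,000, ¥39,000, ¥72,000 (q = 4 of N = 11).
Relative gaps: 0.8058, 0.7503, 0.4591, 0.0014; sum = 2.016644.
I averages over the q = 4 poor units only: 2.016644 / 4 = 0.504.

0.504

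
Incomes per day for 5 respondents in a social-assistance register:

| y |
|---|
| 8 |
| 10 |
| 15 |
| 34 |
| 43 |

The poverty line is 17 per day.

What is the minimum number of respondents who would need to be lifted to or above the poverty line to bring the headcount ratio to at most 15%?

3

3 of the 5 respondents are poor, so H = 3/5 = 0.600.
A headcount ratio of at most 15% allows at most ⌊0.15 × 5⌋ = 0 poor respondents.
So at least 3 − 0 = 3 must be lifted.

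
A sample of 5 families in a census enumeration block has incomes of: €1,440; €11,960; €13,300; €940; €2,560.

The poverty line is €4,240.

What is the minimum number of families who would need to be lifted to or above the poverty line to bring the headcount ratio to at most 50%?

1

3 of the 5 families are poor, so H = 3/5 = 0.600.
A headcount ratio of at most 50% allows at most ⌊0.50 × 5⌋ = 2 poor families.
So at least 3 − 2 = 1 must be lifted.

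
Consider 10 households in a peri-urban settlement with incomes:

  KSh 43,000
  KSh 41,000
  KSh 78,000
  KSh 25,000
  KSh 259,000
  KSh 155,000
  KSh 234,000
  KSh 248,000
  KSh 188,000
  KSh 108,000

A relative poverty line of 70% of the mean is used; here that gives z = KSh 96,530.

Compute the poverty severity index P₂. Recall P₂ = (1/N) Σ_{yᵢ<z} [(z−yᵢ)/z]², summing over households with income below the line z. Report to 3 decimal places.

0.122

Incomes under z: KSh 25,000, KSh 41,000, KSh 43,000, KSh 78,000 (q = 4 of N = 10).
Relative gaps: (96530−25000)/96530 = 0.7410; (96530−41000)/96530 = 0.5753; (96530−43000)/96530 = 0.5545; (96530−78000)/96530 = 0.1920.
Squared: 0.5491; 0.3309; 0.3075; 0.0368.
Sum = 1.224393; P₂ = 1.224393 / 10 = 0.122.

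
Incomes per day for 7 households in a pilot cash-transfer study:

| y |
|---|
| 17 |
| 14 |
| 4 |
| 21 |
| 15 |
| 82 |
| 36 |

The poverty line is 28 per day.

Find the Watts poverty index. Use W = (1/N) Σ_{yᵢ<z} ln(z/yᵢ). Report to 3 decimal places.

0.579

Incomes under z: 4, 14, 15, 17, 21 (q = 5 of N = 7).
ln(z/y) terms: ln(28/4) = 1.9459; ln(28/14) = 0.6931; ln(28/15) = 0.6242; ln(28/17) = 0.4990; ln(28/21) = 0.2877.
W = 4.049885 / 7 = 0.579.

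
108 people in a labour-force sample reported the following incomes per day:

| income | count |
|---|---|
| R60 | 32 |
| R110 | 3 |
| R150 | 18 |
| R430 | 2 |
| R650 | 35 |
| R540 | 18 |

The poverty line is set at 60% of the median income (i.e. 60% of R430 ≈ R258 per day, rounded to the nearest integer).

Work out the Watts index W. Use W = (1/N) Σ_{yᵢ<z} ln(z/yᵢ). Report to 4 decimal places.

0.5462

Below z: 32×R60, 3×R110, 18×R150 (q = 53 of N = 108).
ln(z/y) terms: ln(258/60) = 1.4586 (×32); ln(258/110) = 0.8525 (×3); ln(258/150) = 0.5423 (×18).
W = 58.994956 / 108 = 0.5462.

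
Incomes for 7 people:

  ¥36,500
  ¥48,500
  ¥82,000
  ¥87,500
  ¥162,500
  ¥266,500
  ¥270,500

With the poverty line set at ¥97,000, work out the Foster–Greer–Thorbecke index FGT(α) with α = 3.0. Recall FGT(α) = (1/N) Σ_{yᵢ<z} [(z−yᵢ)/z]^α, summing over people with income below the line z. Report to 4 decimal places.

Poor units: ¥36,500, ¥48,500, ¥82,000, ¥87,500 (q = 4 of N = 7).
Shortfall ratios: (97000−36500)/97000 = 0.6237; (97000−48500)/97000 = 0.5000; (97000−82000)/97000 = 0.1546; (97000−87500)/97000 = 0.0979.
Raised to α = 3.0: 0.24263; 0.12500; 0.00370; 0.00094.
Sum = 0.372271; FGT(3.0) = 0.372271 / 7 = 0.0532.

0.0532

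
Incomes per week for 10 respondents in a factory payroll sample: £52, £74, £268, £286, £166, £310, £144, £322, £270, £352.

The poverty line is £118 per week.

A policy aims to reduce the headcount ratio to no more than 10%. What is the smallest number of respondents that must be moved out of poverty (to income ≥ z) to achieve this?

1

Currently q = 2 of N = 10 are below the line (H = 0.200).
A headcount ratio of at most 10% allows at most ⌊0.10 × 10⌋ = 1 poor respondents.
So at least 2 − 1 = 1 must be lifted.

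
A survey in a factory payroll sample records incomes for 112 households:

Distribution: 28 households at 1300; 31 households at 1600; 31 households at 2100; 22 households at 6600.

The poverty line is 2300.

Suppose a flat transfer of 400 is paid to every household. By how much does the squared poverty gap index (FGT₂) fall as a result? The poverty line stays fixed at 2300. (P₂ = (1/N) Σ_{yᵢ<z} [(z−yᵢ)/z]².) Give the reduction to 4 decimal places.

Before: below the line — 28×1300, 31×1600, 31×2100; squared poverty gap index (FGT₂) = 0.074990.
After the 400 transfer: below the line — 28×1700, 31×2000; squared poverty gap index (FGT₂) = 0.021722.
Reduction = 0.074990 − 0.021722 = 0.0533.

0.0533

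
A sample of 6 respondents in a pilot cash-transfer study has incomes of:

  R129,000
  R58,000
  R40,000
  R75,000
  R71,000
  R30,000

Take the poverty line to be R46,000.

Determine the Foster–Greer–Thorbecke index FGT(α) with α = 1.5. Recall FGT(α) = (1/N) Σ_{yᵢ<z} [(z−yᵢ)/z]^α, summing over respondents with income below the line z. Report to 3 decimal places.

Incomes under z: R30,000, R40,000 (q = 2 of N = 6).
Gap ratios (z−y)/z: (46000−30000)/46000 = 0.3478; (46000−40000)/46000 = 0.1304.
Raised to α = 1.5: 0.20514; 0.04711.
Sum = 0.252244; FGT(1.5) = 0.252244 / 6 = 0.042.

0.042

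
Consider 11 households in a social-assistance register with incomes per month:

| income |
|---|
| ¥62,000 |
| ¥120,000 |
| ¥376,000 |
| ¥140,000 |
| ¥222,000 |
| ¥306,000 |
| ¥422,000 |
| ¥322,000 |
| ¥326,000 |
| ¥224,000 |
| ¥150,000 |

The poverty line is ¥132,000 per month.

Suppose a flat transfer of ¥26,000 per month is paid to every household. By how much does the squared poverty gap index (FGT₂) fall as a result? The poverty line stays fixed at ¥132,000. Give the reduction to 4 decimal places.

Before: below the line — ¥62,000, ¥120,000; squared poverty gap index (FGT₂) = 0.026317.
After the ¥26,000 transfer: below the line — ¥88,000; squared poverty gap index (FGT₂) = 0.010101.
Reduction = 0.026317 − 0.010101 = 0.0162.

0.0162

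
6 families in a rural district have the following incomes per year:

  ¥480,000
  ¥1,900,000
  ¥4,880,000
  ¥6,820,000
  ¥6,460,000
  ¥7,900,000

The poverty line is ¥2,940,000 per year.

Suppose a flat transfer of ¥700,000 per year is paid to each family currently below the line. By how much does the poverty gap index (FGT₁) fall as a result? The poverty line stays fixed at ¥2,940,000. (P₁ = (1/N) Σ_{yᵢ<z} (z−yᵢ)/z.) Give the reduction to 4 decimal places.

0.0794

Before: below the line — ¥480,000, ¥1,900,000; poverty gap index (FGT₁) = 0.198413.
After the ¥700,000 transfer: below the line — ¥1,180,000, ¥2,600,000; poverty gap index (FGT₁) = 0.119048.
Reduction = 0.198413 − 0.119048 = 0.0794.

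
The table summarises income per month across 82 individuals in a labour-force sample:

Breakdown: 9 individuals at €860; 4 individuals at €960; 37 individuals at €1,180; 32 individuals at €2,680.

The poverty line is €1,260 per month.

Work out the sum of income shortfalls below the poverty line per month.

€7,760

Below z: 9×€860, 4×€960, 37×€1,180 (q = 50 of N = 82).
Individual gaps: 9×(1260−860) = 3600; 4×(1260−960) = 1200; 37×(1260−1180) = 2960.
Aggregate gap = €7,760.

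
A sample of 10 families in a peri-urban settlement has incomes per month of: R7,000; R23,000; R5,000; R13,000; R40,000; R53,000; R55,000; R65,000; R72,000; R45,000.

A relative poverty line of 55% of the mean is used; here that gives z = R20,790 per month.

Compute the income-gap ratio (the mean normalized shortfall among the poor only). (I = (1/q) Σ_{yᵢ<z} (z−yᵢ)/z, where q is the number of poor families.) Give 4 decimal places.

Below the line: R5,000, R7,000, R13,000 (q = 3 of N = 10).
Shortfall ratios (z−y)/z: 0.7595, 0.6633, 0.3747; sum = 1.797499.
I averages over the q = 3 poor units only: 1.797499 / 3 = 0.5992.

0.5992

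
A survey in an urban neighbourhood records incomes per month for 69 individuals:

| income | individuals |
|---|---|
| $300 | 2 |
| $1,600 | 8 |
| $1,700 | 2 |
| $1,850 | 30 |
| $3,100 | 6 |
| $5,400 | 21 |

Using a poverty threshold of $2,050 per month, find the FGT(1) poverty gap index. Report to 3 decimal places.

0.098

Poor units: 2×$300, 8×$1,600, 2×$1,700, 30×$1,850 (q = 42 of N = 69).
Relative gaps: (2050−300)/2050 = 0.8537 (×2); (2050−1600)/2050 = 0.2195 (×8); (2050−1700)/2050 = 0.1707 (×2); (2050−1850)/2050 = 0.0976 (×30).
Σ = 6.731707. Dividing by the full population N = 69 gives P₁ = 0.098.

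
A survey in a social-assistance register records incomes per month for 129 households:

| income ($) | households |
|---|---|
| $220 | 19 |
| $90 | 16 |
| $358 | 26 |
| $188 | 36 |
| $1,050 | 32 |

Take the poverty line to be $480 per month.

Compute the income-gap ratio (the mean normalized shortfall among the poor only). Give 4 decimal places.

Below the line: 16×$90, 36×$188, 19×$220, 26×$358 (q = 97 of N = 129).
Shortfall ratios (z−y)/z: 0.8125 (×16), 0.6083 (×36), 0.5417 (×19), 0.2542 (×26); sum = 51.800000.
The income-gap ratio divides by q (the poor only): 51.800000 / 97 = 0.5340.

0.5340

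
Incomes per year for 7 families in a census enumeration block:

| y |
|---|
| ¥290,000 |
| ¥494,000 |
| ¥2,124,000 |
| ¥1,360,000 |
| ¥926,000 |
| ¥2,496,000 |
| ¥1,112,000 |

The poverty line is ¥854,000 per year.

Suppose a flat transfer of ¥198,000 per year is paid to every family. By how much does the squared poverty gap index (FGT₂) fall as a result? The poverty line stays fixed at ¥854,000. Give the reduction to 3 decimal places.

Before: below the line — ¥290,000, ¥494,000; squared poverty gap index (FGT₂) = 0.08769.
After the ¥198,000 transfer: below the line — ¥488,000, ¥692,000; squared poverty gap index (FGT₂) = 0.03138.
Reduction = 0.08769 − 0.03138 = 0.056.

0.056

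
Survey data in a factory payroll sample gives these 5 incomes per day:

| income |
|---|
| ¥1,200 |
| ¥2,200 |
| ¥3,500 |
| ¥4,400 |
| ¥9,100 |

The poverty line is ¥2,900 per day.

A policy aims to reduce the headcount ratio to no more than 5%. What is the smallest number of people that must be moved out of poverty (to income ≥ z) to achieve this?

2 of the 5 people are poor, so H = 2/5 = 0.400.
A headcount ratio of at most 5% allows at most ⌊0.05 × 5⌋ = 0 poor people.
So at least 2 − 0 = 2 must be lifted.

2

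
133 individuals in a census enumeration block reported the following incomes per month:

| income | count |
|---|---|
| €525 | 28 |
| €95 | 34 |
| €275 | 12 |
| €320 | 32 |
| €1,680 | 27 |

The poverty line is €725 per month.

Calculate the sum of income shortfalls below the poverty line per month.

€45,380

Poor units: 34×€95, 12×€275, 32×€320, 28×€525 (q = 106 of N = 133).
Individual gaps: 34×(725−95) = 21420; 12×(725−275) = 5400; 32×(725−320) = 12960; 28×(725−525) = 5600.
Aggregate gap = €45,380.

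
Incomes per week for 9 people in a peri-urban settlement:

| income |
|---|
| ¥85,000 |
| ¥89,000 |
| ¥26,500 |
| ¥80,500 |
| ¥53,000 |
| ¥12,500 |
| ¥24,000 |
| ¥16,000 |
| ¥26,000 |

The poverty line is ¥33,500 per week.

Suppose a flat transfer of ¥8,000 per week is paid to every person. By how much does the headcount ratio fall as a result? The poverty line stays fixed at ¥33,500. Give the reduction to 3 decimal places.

Before: below the line — ¥12,500, ¥16,000, ¥24,000, ¥26,000, ¥26,500; headcount ratio = 0.55556.
After the ¥8,000 transfer: below the line — ¥20,500, ¥24,000, ¥32,000; headcount ratio = 0.33333.
Reduction = 0.55556 − 0.33333 = 0.222.

0.222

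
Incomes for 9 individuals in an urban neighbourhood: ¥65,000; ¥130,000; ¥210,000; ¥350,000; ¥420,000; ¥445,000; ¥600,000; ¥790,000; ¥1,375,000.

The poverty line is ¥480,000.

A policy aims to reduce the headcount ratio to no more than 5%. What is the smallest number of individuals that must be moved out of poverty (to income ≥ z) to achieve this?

Currently q = 6 of N = 9 are below the line (H = 0.667).
A headcount ratio of at most 5% allows at most ⌊0.05 × 9⌋ = 0 poor individuals.
So at least 6 − 0 = 6 must be lifted.

6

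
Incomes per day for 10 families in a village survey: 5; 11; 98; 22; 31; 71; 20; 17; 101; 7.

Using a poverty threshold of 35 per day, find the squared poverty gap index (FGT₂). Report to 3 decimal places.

Incomes under z: 5, 7, 11, 17, 20, 22, 31 (q = 7 of N = 10).
Shortfall ratios: (35−5)/35 = 0.8571; (35−7)/35 = 0.8000; (35−11)/35 = 0.6857; (35−17)/35 = 0.5143; (35−20)/35 = 0.4286; (35−22)/35 = 0.3714; (35−31)/35 = 0.1143.
Squared: 0.7347; 0.6400; 0.4702; 0.2645; 0.1837; 0.1380; 0.0131.
Sum = 2.444082; P₂ = 2.444082 / 10 = 0.244.

0.244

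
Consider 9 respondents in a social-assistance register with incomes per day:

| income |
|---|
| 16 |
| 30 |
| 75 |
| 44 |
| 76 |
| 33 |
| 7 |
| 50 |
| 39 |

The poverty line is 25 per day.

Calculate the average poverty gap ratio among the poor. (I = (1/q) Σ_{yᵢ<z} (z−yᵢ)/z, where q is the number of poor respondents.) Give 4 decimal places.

Below z: 7, 16 (q = 2 of N = 9).
Shortfall ratios (z−y)/z: 0.7200, 0.3600; sum = 1.080000.
The income-gap ratio divides by q (the poor only): 1.080000 / 2 = 0.5400.

0.5400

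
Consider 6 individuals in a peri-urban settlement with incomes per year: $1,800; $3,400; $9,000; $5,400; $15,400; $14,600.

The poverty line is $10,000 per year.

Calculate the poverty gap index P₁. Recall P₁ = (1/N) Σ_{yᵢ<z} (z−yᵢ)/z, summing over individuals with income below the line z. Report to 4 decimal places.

Below z: $1,800, $3,400, $5,400, $9,000 (q = 4 of N = 6).
Relative gaps: (10000−1800)/10000 = 0.8200; (10000−3400)/10000 = 0.6600; (10000−5400)/10000 = 0.4600; (10000−9000)/10000 = 0.1000.
Sum of shortfalls = 2.040000; P₁ averages over all N: 2.040000 / 6 = 0.3400.

0.3400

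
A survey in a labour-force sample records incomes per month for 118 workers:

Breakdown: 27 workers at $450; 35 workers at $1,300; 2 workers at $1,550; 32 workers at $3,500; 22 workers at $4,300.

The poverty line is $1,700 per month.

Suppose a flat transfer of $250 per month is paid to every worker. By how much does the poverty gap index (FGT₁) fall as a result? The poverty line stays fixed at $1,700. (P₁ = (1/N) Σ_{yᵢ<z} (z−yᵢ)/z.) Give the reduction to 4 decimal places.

Before: below the line — 27×$450, 35×$1,300, 2×$1,550; poverty gap index (FGT₁) = 0.239531.
After the $250 transfer: below the line — 27×$700, 35×$1,550; poverty gap index (FGT₁) = 0.160768.
Reduction = 0.239531 − 0.160768 = 0.0788.

0.0788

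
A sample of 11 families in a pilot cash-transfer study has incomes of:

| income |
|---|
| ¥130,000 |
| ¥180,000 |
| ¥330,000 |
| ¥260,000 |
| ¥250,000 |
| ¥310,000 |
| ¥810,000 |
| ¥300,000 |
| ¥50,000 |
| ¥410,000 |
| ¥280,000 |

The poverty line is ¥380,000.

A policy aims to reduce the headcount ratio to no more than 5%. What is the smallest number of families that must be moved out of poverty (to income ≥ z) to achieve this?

9 of the 11 families are poor, so H = 9/11 = 0.818.
A headcount ratio of at most 5% allows at most ⌊0.05 × 11⌋ = 0 poor families.
So at least 9 − 0 = 9 must be lifted.

9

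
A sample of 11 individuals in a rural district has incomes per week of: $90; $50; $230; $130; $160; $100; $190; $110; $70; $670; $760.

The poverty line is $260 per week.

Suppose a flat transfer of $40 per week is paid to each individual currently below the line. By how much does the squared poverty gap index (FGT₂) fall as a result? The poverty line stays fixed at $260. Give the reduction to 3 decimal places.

0.111

Before: below the line — $50, $70, $90, $100, $110, $130, $160, $190, $230; squared poverty gap index (FGT₂) = 0.25538.
After the $40 transfer: below the line — $90, $110, $130, $140, $150, $170, $200, $230; squared poverty gap index (FGT₂) = 0.14443.
Reduction = 0.25538 − 0.14443 = 0.111.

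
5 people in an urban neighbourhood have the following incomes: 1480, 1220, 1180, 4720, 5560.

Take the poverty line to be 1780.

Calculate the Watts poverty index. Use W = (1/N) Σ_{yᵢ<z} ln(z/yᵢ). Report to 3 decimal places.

0.195

Below the line: 1180, 1220, 1480 (q = 3 of N = 5).
Log shortfalls: ln(1780/1180) = 0.4111; ln(1780/1220) = 0.3778; ln(1780/1480) = 0.1846.
W = 0.973433 / 5 = 0.195.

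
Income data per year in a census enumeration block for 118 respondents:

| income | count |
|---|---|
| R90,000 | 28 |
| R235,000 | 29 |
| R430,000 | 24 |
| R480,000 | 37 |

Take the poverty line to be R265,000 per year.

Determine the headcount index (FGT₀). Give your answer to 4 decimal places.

0.4831

57 of the 118 respondents have income below R265,000.
H = 57/118 = 0.4831.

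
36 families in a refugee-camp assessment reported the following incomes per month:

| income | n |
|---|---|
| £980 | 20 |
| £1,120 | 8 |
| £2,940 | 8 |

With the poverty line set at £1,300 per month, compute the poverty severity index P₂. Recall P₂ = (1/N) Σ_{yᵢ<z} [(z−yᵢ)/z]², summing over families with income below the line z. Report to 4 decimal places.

Below the line: 20×£980, 8×£1,120 (q = 28 of N = 36).
Shortfall ratios: (1300−980)/1300 = 0.2462 (×20); (1300−1120)/1300 = 0.1385 (×8).
Squared: 0.0606 (×20); 0.0192 (×8).
Sum = 1.365207; P₂ = 1.365207 / 36 = 0.0379.

0.0379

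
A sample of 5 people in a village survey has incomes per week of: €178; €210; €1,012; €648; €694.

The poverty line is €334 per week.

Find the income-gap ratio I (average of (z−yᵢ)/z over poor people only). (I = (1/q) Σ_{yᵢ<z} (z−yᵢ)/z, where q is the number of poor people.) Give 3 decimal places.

0.419

Below the line: €178, €210 (q = 2 of N = 5).
Shortfall ratios (z−y)/z: 0.4671, 0.3713; sum = 0.838323.
The income-gap ratio divides by q (the poor only): 0.838323 / 2 = 0.419.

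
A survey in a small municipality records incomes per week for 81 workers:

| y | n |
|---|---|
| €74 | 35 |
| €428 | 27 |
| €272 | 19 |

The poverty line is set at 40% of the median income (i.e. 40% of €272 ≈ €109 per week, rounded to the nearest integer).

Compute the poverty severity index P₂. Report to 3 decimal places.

Below the line: 35×€74 (q = 35 of N = 81).
Gap ratios (z−y)/z: (109−74)/109 = 0.3211 (×35).
Squared: 0.1031 (×35).
Sum = 3.608703; P₂ = 3.608703 / 81 = 0.045.

0.045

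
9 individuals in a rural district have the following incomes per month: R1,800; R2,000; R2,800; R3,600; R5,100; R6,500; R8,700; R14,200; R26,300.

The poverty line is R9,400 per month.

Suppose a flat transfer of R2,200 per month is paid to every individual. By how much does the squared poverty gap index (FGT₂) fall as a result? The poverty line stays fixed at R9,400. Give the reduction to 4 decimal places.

Before: below the line — R1,800, R2,000, R2,800, R3,600, R5,100, R6,500, R8,700; squared poverty gap index (FGT₂) = 0.273012.
After the R2,200 transfer: below the line — R4,000, R4,200, R5,000, R5,800, R7,300, R8,700; squared poverty gap index (FGT₂) = 0.117474.
Reduction = 0.273012 − 0.117474 = 0.1555.

0.1555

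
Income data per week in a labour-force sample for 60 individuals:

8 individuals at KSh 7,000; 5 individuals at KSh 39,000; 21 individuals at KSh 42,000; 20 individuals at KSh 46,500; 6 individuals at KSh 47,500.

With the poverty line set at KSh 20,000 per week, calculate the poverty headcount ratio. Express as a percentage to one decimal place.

8 of the 60 individuals have income below KSh 20,000.
H = 8/60 = 13.3%.

13.3%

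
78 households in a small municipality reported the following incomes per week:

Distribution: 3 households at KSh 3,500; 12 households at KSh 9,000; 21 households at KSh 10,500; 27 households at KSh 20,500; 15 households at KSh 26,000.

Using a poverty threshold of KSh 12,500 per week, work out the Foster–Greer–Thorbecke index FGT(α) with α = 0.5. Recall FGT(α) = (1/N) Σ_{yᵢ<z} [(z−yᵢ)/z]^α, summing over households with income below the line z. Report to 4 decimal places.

Incomes under z: 3×KSh 3,500, 12×KSh 9,000, 21×KSh 10,500 (q = 36 of N = 78).
Shortfall ratios: (12500−3500)/12500 = 0.7200 (×3); (12500−9000)/12500 = 0.2800 (×12); (12500−10500)/12500 = 0.1600 (×21).
Raised to α = 0.5: 0.84853 (×3); 0.52915 (×12); 0.40000 (×21).
Sum = 17.295388; FGT(0.5) = 17.295388 / 78 = 0.2217.

0.2217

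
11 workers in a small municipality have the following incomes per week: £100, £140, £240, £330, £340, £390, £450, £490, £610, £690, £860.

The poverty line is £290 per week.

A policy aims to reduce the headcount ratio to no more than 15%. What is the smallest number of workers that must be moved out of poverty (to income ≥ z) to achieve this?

2

Currently q = 3 of N = 11 are below the line (H = 0.273).
A headcount ratio of at most 15% allows at most ⌊0.15 × 11⌋ = 1 poor workers.
So at least 3 − 1 = 2 must be lifted.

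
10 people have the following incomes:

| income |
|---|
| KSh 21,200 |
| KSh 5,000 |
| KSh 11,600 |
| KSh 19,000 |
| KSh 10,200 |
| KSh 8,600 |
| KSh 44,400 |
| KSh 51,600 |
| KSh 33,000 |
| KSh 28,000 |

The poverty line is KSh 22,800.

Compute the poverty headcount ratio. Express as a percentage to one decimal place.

60.0%

6 of the 10 people have income below KSh 22,800.
H = 6/10 = 60.0%.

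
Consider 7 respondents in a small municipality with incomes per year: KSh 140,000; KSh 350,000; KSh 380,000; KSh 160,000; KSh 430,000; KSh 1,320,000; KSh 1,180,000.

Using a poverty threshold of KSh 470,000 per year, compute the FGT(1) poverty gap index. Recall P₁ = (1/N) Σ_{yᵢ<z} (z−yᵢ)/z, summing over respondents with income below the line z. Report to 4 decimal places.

0.2705

Below z: KSh 140,000, KSh 160,000, KSh 350,000, KSh 380,000, KSh 430,000 (q = 5 of N = 7).
Shortfall ratios: (470000−140000)/470000 = 0.7021; (470000−160000)/470000 = 0.6596; (470000−350000)/470000 = 0.2553; (470000−380000)/470000 = 0.1915; (470000−430000)/470000 = 0.0851.
Sum of shortfalls = 1.893617; P₁ averages over all N: 1.893617 / 7 = 0.2705.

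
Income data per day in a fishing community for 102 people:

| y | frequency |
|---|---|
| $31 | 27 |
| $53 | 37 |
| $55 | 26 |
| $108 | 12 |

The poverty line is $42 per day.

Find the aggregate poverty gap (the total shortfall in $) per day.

Poor units: 27×$31 (q = 27 of N = 102).
Individual gaps: 27×(42−31) = 297.
Aggregate gap = $297.

$297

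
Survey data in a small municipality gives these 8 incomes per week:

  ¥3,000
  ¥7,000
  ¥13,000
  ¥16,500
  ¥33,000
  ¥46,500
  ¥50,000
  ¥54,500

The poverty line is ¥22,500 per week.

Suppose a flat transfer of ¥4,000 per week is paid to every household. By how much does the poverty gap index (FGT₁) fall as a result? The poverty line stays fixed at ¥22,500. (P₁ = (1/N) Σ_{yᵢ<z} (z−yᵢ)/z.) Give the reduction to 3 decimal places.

0.089

Before: below the line — ¥3,000, ¥7,000, ¥13,000, ¥16,500; poverty gap index (FGT₁) = 0.28056.
After the ¥4,000 transfer: below the line — ¥7,000, ¥11,000, ¥17,000, ¥20,500; poverty gap index (FGT₁) = 0.19167.
Reduction = 0.28056 − 0.19167 = 0.089.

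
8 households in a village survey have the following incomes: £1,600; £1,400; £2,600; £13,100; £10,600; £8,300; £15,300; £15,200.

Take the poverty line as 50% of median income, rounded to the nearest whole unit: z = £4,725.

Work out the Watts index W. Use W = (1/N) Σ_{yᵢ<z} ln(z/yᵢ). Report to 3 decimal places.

0.362

Below z: £1,400, £1,600, £2,600 (q = 3 of N = 8).
Log shortfalls: ln(4725/1400) = 1.2164; ln(4725/1600) = 1.0829; ln(4725/2600) = 0.5974.
W = 2.896615 / 8 = 0.362.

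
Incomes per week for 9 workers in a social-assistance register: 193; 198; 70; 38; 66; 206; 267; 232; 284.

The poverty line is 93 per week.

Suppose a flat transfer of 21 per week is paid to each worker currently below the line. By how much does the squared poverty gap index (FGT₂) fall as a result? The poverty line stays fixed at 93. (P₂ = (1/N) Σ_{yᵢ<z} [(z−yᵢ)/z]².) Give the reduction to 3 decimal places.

0.040

Before: below the line — 38, 66, 70; squared poverty gap index (FGT₂) = 0.05502.
After the 21 transfer: below the line — 59, 87, 91; squared poverty gap index (FGT₂) = 0.01536.
Reduction = 0.05502 − 0.01536 = 0.040.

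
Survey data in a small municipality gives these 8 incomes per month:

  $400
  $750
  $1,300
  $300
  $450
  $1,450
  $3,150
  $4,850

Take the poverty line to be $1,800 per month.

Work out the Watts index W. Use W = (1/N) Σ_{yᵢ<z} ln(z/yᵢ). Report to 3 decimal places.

Below z: $300, $400, $450, $750, $1,300, $1,450 (q = 6 of N = 8).
Log shortfalls: ln(1800/300) = 1.7918; ln(1800/400) = 1.5041; ln(1800/450) = 1.3863; ln(1800/750) = 0.8755; ln(1800/1300) = 0.3254; ln(1800/1450) = 0.2162.
W = 6.099245 / 8 = 0.762.

0.762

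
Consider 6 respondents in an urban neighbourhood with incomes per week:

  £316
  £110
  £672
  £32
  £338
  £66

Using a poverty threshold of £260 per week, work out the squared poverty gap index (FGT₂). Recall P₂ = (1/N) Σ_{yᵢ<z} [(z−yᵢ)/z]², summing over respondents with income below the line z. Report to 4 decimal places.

Below the line: £32, £66, £110 (q = 3 of N = 6).
Relative gaps: (260−32)/260 = 0.8769; (260−66)/260 = 0.7462; (260−110)/260 = 0.5769.
Squared: 0.7690; 0.5567; 0.3328.
Sum = 1.658580; P₂ = 1.658580 / 6 = 0.2764.

0.2764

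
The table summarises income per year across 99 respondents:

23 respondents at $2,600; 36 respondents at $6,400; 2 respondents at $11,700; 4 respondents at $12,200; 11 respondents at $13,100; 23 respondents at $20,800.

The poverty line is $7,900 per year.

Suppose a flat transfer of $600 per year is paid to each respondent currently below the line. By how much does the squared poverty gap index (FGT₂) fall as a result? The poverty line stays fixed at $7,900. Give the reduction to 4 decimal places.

Before: below the line — 23×$2,600, 36×$6,400; squared poverty gap index (FGT₂) = 0.117676.
After the $600 transfer: below the line — 23×$3,200, 36×$7,000; squared poverty gap index (FGT₂) = 0.086950.
Reduction = 0.117676 − 0.086950 = 0.0307.

0.0307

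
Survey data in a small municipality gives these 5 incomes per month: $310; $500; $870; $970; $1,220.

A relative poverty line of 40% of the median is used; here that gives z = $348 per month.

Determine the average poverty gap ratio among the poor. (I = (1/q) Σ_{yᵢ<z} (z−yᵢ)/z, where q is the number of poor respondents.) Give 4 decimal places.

Below z: $310 (q = 1 of N = 5).
Shortfall ratios (z−y)/z: 0.1092; sum = 0.109195.
The income-gap ratio divides by q (the poor only): 0.109195 / 1 = 0.1092.

0.1092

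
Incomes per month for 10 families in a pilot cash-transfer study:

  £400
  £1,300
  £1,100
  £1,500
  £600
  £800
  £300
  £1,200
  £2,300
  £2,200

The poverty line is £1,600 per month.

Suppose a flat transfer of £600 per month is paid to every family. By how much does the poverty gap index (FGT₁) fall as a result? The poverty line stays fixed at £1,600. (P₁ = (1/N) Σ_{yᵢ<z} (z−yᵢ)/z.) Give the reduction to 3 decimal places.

0.231

Before: below the line — £300, £400, £600, £800, £1,100, £1,200, £1,300, £1,500; poverty gap index (FGT₁) = 0.35000.
After the £600 transfer: below the line — £900, £1,000, £1,200, £1,400; poverty gap index (FGT₁) = 0.11875.
Reduction = 0.35000 − 0.11875 = 0.231.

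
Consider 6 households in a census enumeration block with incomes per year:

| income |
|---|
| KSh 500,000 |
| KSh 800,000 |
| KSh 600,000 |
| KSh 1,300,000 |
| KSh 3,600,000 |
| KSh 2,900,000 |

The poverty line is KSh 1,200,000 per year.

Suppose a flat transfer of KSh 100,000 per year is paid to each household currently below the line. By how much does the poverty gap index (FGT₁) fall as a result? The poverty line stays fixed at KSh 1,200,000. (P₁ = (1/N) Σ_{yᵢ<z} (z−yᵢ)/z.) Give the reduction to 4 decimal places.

0.0417

Before: below the line — KSh 500,000, KSh 600,000, KSh 800,000; poverty gap index (FGT₁) = 0.236111.
After the KSh 100,000 transfer: below the line — KSh 600,000, KSh 700,000, KSh 900,000; poverty gap index (FGT₁) = 0.194444.
Reduction = 0.236111 − 0.194444 = 0.0417.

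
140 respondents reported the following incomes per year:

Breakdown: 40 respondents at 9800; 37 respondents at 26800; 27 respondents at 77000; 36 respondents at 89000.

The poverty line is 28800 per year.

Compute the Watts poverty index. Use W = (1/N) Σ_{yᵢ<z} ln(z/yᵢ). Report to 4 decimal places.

Below z: 40×9800, 37×26800 (q = 77 of N = 140).
ln(z/y) terms: ln(28800/9800) = 1.0780 (×40); ln(28800/26800) = 0.0720 (×37).
W = 45.782740 / 140 = 0.3270.

0.3270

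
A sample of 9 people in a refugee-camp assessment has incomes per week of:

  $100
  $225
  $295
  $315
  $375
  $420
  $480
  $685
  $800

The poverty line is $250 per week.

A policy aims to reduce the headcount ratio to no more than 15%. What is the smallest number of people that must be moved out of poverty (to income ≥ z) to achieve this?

Currently q = 2 of N = 9 are below the line (H = 0.222).
A headcount ratio of at most 15% allows at most ⌊0.15 × 9⌋ = 1 poor people.
So at least 2 − 1 = 1 must be lifted.

1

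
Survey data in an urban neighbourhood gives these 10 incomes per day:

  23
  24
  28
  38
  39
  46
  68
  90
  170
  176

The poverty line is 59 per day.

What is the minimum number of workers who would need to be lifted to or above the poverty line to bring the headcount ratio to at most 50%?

1

6 of the 10 workers are poor, so H = 6/10 = 0.600.
A headcount ratio of at most 50% allows at most ⌊0.50 × 10⌋ = 5 poor workers.
So at least 6 − 5 = 1 must be lifted.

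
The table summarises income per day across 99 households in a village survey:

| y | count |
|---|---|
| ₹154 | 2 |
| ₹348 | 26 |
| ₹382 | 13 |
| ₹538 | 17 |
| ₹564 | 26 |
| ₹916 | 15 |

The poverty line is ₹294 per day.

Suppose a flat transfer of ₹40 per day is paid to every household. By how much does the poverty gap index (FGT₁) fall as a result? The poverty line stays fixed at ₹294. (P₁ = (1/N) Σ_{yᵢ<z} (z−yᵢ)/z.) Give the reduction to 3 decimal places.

0.003

Before: below the line — 2×₹154; poverty gap index (FGT₁) = 0.00962.
After the ₹40 transfer: below the line — 2×₹194; poverty gap index (FGT₁) = 0.00687.
Reduction = 0.00962 − 0.00687 = 0.003.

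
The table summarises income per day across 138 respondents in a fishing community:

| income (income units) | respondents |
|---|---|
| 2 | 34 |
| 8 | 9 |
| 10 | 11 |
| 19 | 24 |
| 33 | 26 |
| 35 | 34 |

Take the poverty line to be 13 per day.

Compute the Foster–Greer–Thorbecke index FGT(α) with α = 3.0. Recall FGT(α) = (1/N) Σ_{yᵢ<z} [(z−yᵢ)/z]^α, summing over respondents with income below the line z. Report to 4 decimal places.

0.1540

Poor units: 34×2, 9×8, 11×10 (q = 54 of N = 138).
Relative gaps: (13−2)/13 = 0.8462 (×34); (13−8)/13 = 0.3846 (×9); (13−10)/13 = 0.2308 (×11).
Raised to α = 3.0: 0.60583 (×34); 0.05690 (×9); 0.01229 (×11).
Sum = 21.245335; FGT(3.0) = 21.245335 / 138 = 0.1540.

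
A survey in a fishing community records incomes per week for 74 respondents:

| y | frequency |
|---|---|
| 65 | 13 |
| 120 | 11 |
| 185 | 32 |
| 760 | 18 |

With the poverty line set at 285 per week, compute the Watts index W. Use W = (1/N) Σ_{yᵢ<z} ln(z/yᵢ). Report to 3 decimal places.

0.575

Poor units: 13×65, 11×120, 32×185 (q = 56 of N = 74).
ln(z/y) terms: ln(285/65) = 1.4781 (×13); ln(285/120) = 0.8650 (×11); ln(285/185) = 0.4321 (×32).
W = 42.558564 / 74 = 0.575.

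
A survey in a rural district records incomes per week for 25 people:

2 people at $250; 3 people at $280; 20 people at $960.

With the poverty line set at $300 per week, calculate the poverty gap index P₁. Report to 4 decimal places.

0.0213

Below z: 2×$250, 3×$280 (q = 5 of N = 25).
Shortfall ratios: (300−250)/300 = 0.1667 (×2); (300−280)/300 = 0.0667 (×3).
Sum of shortfalls = 0.533333; P₁ averages over all N: 0.533333 / 25 = 0.0213.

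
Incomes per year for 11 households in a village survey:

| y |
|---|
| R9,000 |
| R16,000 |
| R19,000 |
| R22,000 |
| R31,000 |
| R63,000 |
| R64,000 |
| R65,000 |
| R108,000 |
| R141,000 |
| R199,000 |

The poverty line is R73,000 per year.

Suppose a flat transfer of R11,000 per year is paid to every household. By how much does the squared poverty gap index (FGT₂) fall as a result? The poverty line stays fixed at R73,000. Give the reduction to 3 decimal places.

Before: below the line — R9,000, R16,000, R19,000, R22,000, R31,000, R63,000, R64,000, R65,000; squared poverty gap index (FGT₂) = 0.25369.
After the R11,000 transfer: below the line — R20,000, R27,000, R30,000, R33,000, R42,000; squared poverty gap index (FGT₂) = 0.15925.
Reduction = 0.25369 − 0.15925 = 0.094.

0.094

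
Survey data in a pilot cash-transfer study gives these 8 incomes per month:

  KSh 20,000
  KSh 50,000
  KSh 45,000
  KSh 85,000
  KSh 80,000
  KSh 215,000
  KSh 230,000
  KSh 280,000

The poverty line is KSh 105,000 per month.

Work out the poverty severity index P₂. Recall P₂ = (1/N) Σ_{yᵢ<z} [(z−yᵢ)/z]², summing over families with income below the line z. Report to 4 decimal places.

Below z: KSh 20,000, KSh 45,000, KSh 50,000, KSh 80,000, KSh 85,000 (q = 5 of N = 8).
Shortfall ratios: (105000−20000)/105000 = 0.8095; (105000−45000)/105000 = 0.5714; (105000−50000)/105000 = 0.5238; (105000−80000)/105000 = 0.2381; (105000−85000)/105000 = 0.1905.
Squared: 0.6553; 0.3265; 0.2744; 0.0567; 0.0363.
Sum = 1.349206; P₂ = 1.349206 / 8 = 0.1687.

0.1687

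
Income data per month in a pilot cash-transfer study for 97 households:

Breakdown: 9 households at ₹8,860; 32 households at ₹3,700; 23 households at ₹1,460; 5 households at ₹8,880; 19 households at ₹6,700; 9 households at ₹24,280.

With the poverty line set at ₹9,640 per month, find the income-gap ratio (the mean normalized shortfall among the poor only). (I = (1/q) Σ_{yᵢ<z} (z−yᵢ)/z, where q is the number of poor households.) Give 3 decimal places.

Incomes under z: 23×₹1,460, 32×₹3,700, 19×₹6,700, 9×₹8,860, 5×₹8,880 (q = 88 of N = 97).
Shortfall ratios (z−y)/z: 0.8485 (×23), 0.6162 (×32), 0.3050 (×19), 0.0809 (×9), 0.0788 (×5); sum = 46.151452.
The income-gap ratio divides by q (the poor only): 46.151452 / 88 = 0.524.

0.524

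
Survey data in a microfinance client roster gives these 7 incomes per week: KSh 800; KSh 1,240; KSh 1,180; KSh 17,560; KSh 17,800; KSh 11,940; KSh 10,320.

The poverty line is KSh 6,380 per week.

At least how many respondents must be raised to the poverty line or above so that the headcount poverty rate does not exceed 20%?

3 of the 7 respondents are poor, so H = 3/7 = 0.429.
A headcount ratio of at most 20% allows at most ⌊0.20 × 7⌋ = 1 poor respondents.
So at least 3 − 1 = 2 must be lifted.

2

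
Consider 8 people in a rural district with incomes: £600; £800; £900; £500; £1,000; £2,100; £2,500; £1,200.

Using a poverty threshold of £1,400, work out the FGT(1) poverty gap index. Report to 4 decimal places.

Below z: £500, £600, £800, £900, £1,000, £1,200 (q = 6 of N = 8).
Relative gaps: (1400−500)/1400 = 0.6429; (1400−600)/1400 = 0.5714; (1400−800)/1400 = 0.4286; (1400−900)/1400 = 0.3571; (1400−1000)/1400 = 0.2857; (1400−1200)/1400 = 0.1429.
Sum of shortfalls = 2.428571; P₁ averages over all N: 2.428571 / 8 = 0.3036.

0.3036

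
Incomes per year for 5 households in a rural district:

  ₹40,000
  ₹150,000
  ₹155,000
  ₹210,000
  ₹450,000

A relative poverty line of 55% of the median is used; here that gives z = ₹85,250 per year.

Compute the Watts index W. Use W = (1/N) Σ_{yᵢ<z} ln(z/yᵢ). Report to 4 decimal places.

0.1513

Poor units: ₹40,000 (q = 1 of N = 5).
ln(z/y) terms: ln(85250/40000) = 0.7567.
W = 0.756709 / 5 = 0.1513.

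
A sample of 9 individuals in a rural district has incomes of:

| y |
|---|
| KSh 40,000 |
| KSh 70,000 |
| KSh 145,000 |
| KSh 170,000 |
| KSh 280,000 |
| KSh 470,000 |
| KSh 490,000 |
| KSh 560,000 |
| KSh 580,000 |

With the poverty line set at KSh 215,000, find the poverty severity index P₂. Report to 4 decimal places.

0.1408

Poor units: KSh 40,000, KSh 70,000, KSh 145,000, KSh 170,000 (q = 4 of N = 9).
Normalized shortfalls: (215000−40000)/215000 = 0.8140; (215000−70000)/215000 = 0.6744; (215000−145000)/215000 = 0.3256; (215000−170000)/215000 = 0.2093.
Squared: 0.6625; 0.4548; 0.1060; 0.0438.
Sum = 1.267171; P₂ = 1.267171 / 9 = 0.1408.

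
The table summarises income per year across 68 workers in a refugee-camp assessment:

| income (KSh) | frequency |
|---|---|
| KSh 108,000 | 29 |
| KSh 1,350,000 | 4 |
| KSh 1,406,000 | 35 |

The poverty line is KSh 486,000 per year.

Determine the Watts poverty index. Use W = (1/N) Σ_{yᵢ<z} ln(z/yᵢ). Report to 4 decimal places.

Incomes under z: 29×KSh 108,000 (q = 29 of N = 68).
ln(z/y) terms: ln(486000/108000) = 1.5041 (×29).
W = 43.618245 / 68 = 0.6414.

0.6414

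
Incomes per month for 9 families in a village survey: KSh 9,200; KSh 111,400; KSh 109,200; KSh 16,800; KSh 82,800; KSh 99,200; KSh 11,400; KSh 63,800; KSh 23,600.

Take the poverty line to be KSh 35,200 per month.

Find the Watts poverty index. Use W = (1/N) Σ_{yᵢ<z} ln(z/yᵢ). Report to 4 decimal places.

0.4010

Incomes under z: KSh 9,200, KSh 11,400, KSh 16,800, KSh 23,600 (q = 4 of N = 9).
ln(z/y) terms: ln(35200/9200) = 1.3418; ln(35200/11400) = 1.1274; ln(35200/16800) = 0.7397; ln(35200/23600) = 0.3998.
W = 3.608742 / 9 = 0.4010.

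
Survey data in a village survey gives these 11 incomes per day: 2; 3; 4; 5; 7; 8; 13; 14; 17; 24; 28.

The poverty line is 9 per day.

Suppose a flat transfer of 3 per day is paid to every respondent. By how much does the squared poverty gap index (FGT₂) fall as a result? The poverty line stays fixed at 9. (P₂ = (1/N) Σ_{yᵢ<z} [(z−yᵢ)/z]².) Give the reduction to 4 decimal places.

Before: below the line — 2, 3, 4, 5, 7, 8; squared poverty gap index (FGT₂) = 0.147026.
After the 3 transfer: below the line — 5, 6, 7, 8; squared poverty gap index (FGT₂) = 0.033670.
Reduction = 0.147026 − 0.033670 = 0.1134.

0.1134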